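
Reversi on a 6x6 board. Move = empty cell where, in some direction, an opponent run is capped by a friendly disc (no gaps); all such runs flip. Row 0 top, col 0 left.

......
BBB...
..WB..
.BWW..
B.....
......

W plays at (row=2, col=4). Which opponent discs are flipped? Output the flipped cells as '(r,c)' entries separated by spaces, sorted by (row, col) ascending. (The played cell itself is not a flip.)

Dir NW: first cell '.' (not opp) -> no flip
Dir N: first cell '.' (not opp) -> no flip
Dir NE: first cell '.' (not opp) -> no flip
Dir W: opp run (2,3) capped by W -> flip
Dir E: first cell '.' (not opp) -> no flip
Dir SW: first cell 'W' (not opp) -> no flip
Dir S: first cell '.' (not opp) -> no flip
Dir SE: first cell '.' (not opp) -> no flip

Answer: (2,3)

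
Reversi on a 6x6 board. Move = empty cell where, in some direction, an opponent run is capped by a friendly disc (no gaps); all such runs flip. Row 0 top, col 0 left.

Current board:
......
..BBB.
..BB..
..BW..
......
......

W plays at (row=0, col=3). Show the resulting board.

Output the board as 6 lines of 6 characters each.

Place W at (0,3); scan 8 dirs for brackets.
Dir NW: edge -> no flip
Dir N: edge -> no flip
Dir NE: edge -> no flip
Dir W: first cell '.' (not opp) -> no flip
Dir E: first cell '.' (not opp) -> no flip
Dir SW: opp run (1,2), next='.' -> no flip
Dir S: opp run (1,3) (2,3) capped by W -> flip
Dir SE: opp run (1,4), next='.' -> no flip
All flips: (1,3) (2,3)

Answer: ...W..
..BWB.
..BW..
..BW..
......
......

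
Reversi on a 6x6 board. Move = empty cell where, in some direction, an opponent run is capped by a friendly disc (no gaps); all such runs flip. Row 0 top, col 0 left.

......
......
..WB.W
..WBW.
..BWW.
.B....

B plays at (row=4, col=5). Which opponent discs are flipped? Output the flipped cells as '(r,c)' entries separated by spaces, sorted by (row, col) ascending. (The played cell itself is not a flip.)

Answer: (3,4) (4,3) (4,4)

Derivation:
Dir NW: opp run (3,4) capped by B -> flip
Dir N: first cell '.' (not opp) -> no flip
Dir NE: edge -> no flip
Dir W: opp run (4,4) (4,3) capped by B -> flip
Dir E: edge -> no flip
Dir SW: first cell '.' (not opp) -> no flip
Dir S: first cell '.' (not opp) -> no flip
Dir SE: edge -> no flip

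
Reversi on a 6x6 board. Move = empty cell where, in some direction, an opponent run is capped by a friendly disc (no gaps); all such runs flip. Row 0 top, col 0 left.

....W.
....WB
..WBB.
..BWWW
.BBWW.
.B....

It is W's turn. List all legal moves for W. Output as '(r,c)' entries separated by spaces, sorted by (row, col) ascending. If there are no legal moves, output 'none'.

(0,5): no bracket -> illegal
(1,2): flips 1 -> legal
(1,3): flips 2 -> legal
(2,1): flips 1 -> legal
(2,5): flips 2 -> legal
(3,0): no bracket -> illegal
(3,1): flips 1 -> legal
(4,0): flips 2 -> legal
(5,0): flips 3 -> legal
(5,2): flips 2 -> legal
(5,3): no bracket -> illegal

Answer: (1,2) (1,3) (2,1) (2,5) (3,1) (4,0) (5,0) (5,2)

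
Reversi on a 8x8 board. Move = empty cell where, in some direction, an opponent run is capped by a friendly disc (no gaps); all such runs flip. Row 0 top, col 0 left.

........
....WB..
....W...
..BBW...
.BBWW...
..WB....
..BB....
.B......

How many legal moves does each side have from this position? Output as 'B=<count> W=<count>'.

Answer: B=6 W=13

Derivation:
-- B to move --
(0,3): no bracket -> illegal
(0,4): no bracket -> illegal
(0,5): no bracket -> illegal
(1,3): flips 1 -> legal
(2,3): no bracket -> illegal
(2,5): no bracket -> illegal
(3,5): flips 2 -> legal
(4,5): flips 2 -> legal
(5,1): flips 1 -> legal
(5,4): flips 1 -> legal
(5,5): flips 1 -> legal
(6,1): no bracket -> illegal
B mobility = 6
-- W to move --
(0,4): no bracket -> illegal
(0,5): no bracket -> illegal
(0,6): flips 1 -> legal
(1,6): flips 1 -> legal
(2,1): flips 1 -> legal
(2,2): flips 3 -> legal
(2,3): flips 1 -> legal
(2,5): no bracket -> illegal
(2,6): no bracket -> illegal
(3,0): flips 1 -> legal
(3,1): flips 2 -> legal
(4,0): flips 2 -> legal
(5,0): no bracket -> illegal
(5,1): flips 2 -> legal
(5,4): flips 1 -> legal
(6,0): no bracket -> illegal
(6,1): no bracket -> illegal
(6,4): no bracket -> illegal
(7,0): no bracket -> illegal
(7,2): flips 1 -> legal
(7,3): flips 2 -> legal
(7,4): flips 1 -> legal
W mobility = 13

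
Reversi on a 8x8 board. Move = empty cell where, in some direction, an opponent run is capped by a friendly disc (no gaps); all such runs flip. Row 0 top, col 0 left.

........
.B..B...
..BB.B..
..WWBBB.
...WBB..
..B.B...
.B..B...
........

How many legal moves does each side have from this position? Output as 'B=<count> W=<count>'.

Answer: B=5 W=10

Derivation:
-- B to move --
(2,1): flips 2 -> legal
(2,4): no bracket -> illegal
(3,1): flips 2 -> legal
(4,1): flips 1 -> legal
(4,2): flips 2 -> legal
(5,3): flips 2 -> legal
B mobility = 5
-- W to move --
(0,0): flips 2 -> legal
(0,1): no bracket -> illegal
(0,2): no bracket -> illegal
(0,3): no bracket -> illegal
(0,4): no bracket -> illegal
(0,5): flips 2 -> legal
(1,0): no bracket -> illegal
(1,2): flips 1 -> legal
(1,3): flips 1 -> legal
(1,5): no bracket -> illegal
(1,6): flips 2 -> legal
(2,0): no bracket -> illegal
(2,1): no bracket -> illegal
(2,4): no bracket -> illegal
(2,6): no bracket -> illegal
(2,7): no bracket -> illegal
(3,1): no bracket -> illegal
(3,7): flips 3 -> legal
(4,1): no bracket -> illegal
(4,2): no bracket -> illegal
(4,6): flips 2 -> legal
(4,7): no bracket -> illegal
(5,0): no bracket -> illegal
(5,1): no bracket -> illegal
(5,3): no bracket -> illegal
(5,5): flips 1 -> legal
(5,6): no bracket -> illegal
(6,0): no bracket -> illegal
(6,2): no bracket -> illegal
(6,3): no bracket -> illegal
(6,5): flips 1 -> legal
(7,0): flips 2 -> legal
(7,1): no bracket -> illegal
(7,2): no bracket -> illegal
(7,3): no bracket -> illegal
(7,4): no bracket -> illegal
(7,5): no bracket -> illegal
W mobility = 10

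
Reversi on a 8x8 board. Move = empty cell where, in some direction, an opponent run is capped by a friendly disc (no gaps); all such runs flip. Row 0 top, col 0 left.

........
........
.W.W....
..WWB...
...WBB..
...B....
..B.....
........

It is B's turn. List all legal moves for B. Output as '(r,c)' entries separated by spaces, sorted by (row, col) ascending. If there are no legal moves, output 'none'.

Answer: (1,2) (1,3) (2,2) (3,1) (4,2) (5,2)

Derivation:
(1,0): no bracket -> illegal
(1,1): no bracket -> illegal
(1,2): flips 1 -> legal
(1,3): flips 3 -> legal
(1,4): no bracket -> illegal
(2,0): no bracket -> illegal
(2,2): flips 1 -> legal
(2,4): no bracket -> illegal
(3,0): no bracket -> illegal
(3,1): flips 2 -> legal
(4,1): no bracket -> illegal
(4,2): flips 1 -> legal
(5,2): flips 1 -> legal
(5,4): no bracket -> illegal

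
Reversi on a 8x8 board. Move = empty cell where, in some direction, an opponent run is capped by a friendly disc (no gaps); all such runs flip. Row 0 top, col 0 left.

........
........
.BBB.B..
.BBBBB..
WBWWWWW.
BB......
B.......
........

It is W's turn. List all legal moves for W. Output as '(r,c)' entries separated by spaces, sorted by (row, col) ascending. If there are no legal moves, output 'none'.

Answer: (1,0) (1,1) (1,2) (1,3) (1,5) (1,6) (2,0) (2,4) (2,6) (6,2) (7,0)

Derivation:
(1,0): flips 2 -> legal
(1,1): flips 2 -> legal
(1,2): flips 4 -> legal
(1,3): flips 4 -> legal
(1,4): no bracket -> illegal
(1,5): flips 2 -> legal
(1,6): flips 2 -> legal
(2,0): flips 1 -> legal
(2,4): flips 3 -> legal
(2,6): flips 1 -> legal
(3,0): no bracket -> illegal
(3,6): no bracket -> illegal
(5,2): no bracket -> illegal
(6,1): no bracket -> illegal
(6,2): flips 1 -> legal
(7,0): flips 2 -> legal
(7,1): no bracket -> illegal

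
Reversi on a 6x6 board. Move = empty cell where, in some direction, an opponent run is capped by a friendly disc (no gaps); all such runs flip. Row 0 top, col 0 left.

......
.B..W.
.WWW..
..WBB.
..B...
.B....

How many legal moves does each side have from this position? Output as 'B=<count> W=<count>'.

-- B to move --
(0,3): no bracket -> illegal
(0,4): no bracket -> illegal
(0,5): no bracket -> illegal
(1,0): no bracket -> illegal
(1,2): flips 3 -> legal
(1,3): flips 1 -> legal
(1,5): no bracket -> illegal
(2,0): no bracket -> illegal
(2,4): no bracket -> illegal
(2,5): no bracket -> illegal
(3,0): no bracket -> illegal
(3,1): flips 2 -> legal
(4,1): no bracket -> illegal
(4,3): no bracket -> illegal
B mobility = 3
-- W to move --
(0,0): flips 1 -> legal
(0,1): flips 1 -> legal
(0,2): no bracket -> illegal
(1,0): no bracket -> illegal
(1,2): no bracket -> illegal
(2,0): no bracket -> illegal
(2,4): no bracket -> illegal
(2,5): no bracket -> illegal
(3,1): no bracket -> illegal
(3,5): flips 2 -> legal
(4,0): no bracket -> illegal
(4,1): no bracket -> illegal
(4,3): flips 1 -> legal
(4,4): flips 1 -> legal
(4,5): flips 1 -> legal
(5,0): no bracket -> illegal
(5,2): flips 1 -> legal
(5,3): no bracket -> illegal
W mobility = 7

Answer: B=3 W=7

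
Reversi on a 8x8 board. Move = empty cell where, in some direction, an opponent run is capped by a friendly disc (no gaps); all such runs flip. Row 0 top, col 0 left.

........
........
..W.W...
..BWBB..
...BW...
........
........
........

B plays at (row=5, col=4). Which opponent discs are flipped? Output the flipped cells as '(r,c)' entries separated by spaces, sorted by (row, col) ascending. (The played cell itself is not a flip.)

Answer: (4,4)

Derivation:
Dir NW: first cell 'B' (not opp) -> no flip
Dir N: opp run (4,4) capped by B -> flip
Dir NE: first cell '.' (not opp) -> no flip
Dir W: first cell '.' (not opp) -> no flip
Dir E: first cell '.' (not opp) -> no flip
Dir SW: first cell '.' (not opp) -> no flip
Dir S: first cell '.' (not opp) -> no flip
Dir SE: first cell '.' (not opp) -> no flip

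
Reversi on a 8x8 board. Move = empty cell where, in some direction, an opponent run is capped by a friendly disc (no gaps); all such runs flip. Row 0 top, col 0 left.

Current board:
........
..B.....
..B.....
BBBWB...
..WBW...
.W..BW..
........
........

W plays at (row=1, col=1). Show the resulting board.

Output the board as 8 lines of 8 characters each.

Answer: ........
.WB.....
..W.....
BBBWB...
..WBW...
.W..BW..
........
........

Derivation:
Place W at (1,1); scan 8 dirs for brackets.
Dir NW: first cell '.' (not opp) -> no flip
Dir N: first cell '.' (not opp) -> no flip
Dir NE: first cell '.' (not opp) -> no flip
Dir W: first cell '.' (not opp) -> no flip
Dir E: opp run (1,2), next='.' -> no flip
Dir SW: first cell '.' (not opp) -> no flip
Dir S: first cell '.' (not opp) -> no flip
Dir SE: opp run (2,2) capped by W -> flip
All flips: (2,2)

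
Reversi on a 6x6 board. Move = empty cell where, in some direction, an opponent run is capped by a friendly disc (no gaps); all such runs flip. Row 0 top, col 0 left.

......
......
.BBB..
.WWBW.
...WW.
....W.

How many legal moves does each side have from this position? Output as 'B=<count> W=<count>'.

-- B to move --
(2,0): no bracket -> illegal
(2,4): no bracket -> illegal
(2,5): no bracket -> illegal
(3,0): flips 2 -> legal
(3,5): flips 1 -> legal
(4,0): flips 1 -> legal
(4,1): flips 2 -> legal
(4,2): flips 1 -> legal
(4,5): flips 1 -> legal
(5,2): no bracket -> illegal
(5,3): flips 1 -> legal
(5,5): flips 1 -> legal
B mobility = 8
-- W to move --
(1,0): flips 1 -> legal
(1,1): flips 3 -> legal
(1,2): flips 2 -> legal
(1,3): flips 3 -> legal
(1,4): flips 1 -> legal
(2,0): no bracket -> illegal
(2,4): no bracket -> illegal
(3,0): no bracket -> illegal
(4,2): no bracket -> illegal
W mobility = 5

Answer: B=8 W=5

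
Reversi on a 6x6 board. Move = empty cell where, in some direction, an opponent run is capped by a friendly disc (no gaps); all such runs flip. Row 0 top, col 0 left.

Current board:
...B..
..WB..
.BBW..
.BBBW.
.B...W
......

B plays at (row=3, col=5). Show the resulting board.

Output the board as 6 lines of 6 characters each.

Place B at (3,5); scan 8 dirs for brackets.
Dir NW: first cell '.' (not opp) -> no flip
Dir N: first cell '.' (not opp) -> no flip
Dir NE: edge -> no flip
Dir W: opp run (3,4) capped by B -> flip
Dir E: edge -> no flip
Dir SW: first cell '.' (not opp) -> no flip
Dir S: opp run (4,5), next='.' -> no flip
Dir SE: edge -> no flip
All flips: (3,4)

Answer: ...B..
..WB..
.BBW..
.BBBBB
.B...W
......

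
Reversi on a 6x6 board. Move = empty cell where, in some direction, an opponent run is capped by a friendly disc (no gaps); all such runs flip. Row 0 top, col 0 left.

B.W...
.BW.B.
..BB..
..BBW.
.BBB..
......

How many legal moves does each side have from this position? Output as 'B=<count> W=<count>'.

-- B to move --
(0,1): flips 1 -> legal
(0,3): no bracket -> illegal
(1,3): flips 1 -> legal
(2,1): no bracket -> illegal
(2,4): no bracket -> illegal
(2,5): flips 1 -> legal
(3,5): flips 1 -> legal
(4,4): no bracket -> illegal
(4,5): flips 1 -> legal
B mobility = 5
-- W to move --
(0,1): no bracket -> illegal
(0,3): no bracket -> illegal
(0,4): no bracket -> illegal
(0,5): no bracket -> illegal
(1,0): flips 1 -> legal
(1,3): no bracket -> illegal
(1,5): no bracket -> illegal
(2,0): flips 1 -> legal
(2,1): no bracket -> illegal
(2,4): no bracket -> illegal
(2,5): no bracket -> illegal
(3,0): no bracket -> illegal
(3,1): flips 2 -> legal
(4,0): no bracket -> illegal
(4,4): no bracket -> illegal
(5,0): no bracket -> illegal
(5,1): no bracket -> illegal
(5,2): flips 4 -> legal
(5,3): no bracket -> illegal
(5,4): no bracket -> illegal
W mobility = 4

Answer: B=5 W=4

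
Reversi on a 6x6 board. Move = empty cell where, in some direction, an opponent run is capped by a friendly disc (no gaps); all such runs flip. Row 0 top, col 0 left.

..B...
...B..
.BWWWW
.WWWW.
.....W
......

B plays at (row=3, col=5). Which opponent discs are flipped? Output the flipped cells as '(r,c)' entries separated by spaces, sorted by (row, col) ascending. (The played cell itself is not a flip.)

Answer: (2,4)

Derivation:
Dir NW: opp run (2,4) capped by B -> flip
Dir N: opp run (2,5), next='.' -> no flip
Dir NE: edge -> no flip
Dir W: opp run (3,4) (3,3) (3,2) (3,1), next='.' -> no flip
Dir E: edge -> no flip
Dir SW: first cell '.' (not opp) -> no flip
Dir S: opp run (4,5), next='.' -> no flip
Dir SE: edge -> no flip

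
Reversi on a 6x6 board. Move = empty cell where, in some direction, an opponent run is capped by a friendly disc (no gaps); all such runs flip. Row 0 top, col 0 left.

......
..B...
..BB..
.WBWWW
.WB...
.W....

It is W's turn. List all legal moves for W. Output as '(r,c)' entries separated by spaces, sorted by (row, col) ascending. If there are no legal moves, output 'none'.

Answer: (0,1) (1,1) (1,3) (1,4) (4,3) (5,3)

Derivation:
(0,1): flips 2 -> legal
(0,2): no bracket -> illegal
(0,3): no bracket -> illegal
(1,1): flips 1 -> legal
(1,3): flips 2 -> legal
(1,4): flips 2 -> legal
(2,1): no bracket -> illegal
(2,4): no bracket -> illegal
(4,3): flips 1 -> legal
(5,2): no bracket -> illegal
(5,3): flips 1 -> legal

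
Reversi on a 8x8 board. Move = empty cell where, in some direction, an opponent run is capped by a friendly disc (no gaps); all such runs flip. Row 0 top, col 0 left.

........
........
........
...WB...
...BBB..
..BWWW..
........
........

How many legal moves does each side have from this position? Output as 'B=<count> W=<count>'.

Answer: B=9 W=5

Derivation:
-- B to move --
(2,2): flips 1 -> legal
(2,3): flips 1 -> legal
(2,4): no bracket -> illegal
(3,2): flips 1 -> legal
(4,2): no bracket -> illegal
(4,6): no bracket -> illegal
(5,6): flips 3 -> legal
(6,2): flips 1 -> legal
(6,3): flips 2 -> legal
(6,4): flips 1 -> legal
(6,5): flips 2 -> legal
(6,6): flips 1 -> legal
B mobility = 9
-- W to move --
(2,3): no bracket -> illegal
(2,4): flips 2 -> legal
(2,5): no bracket -> illegal
(3,2): flips 1 -> legal
(3,5): flips 3 -> legal
(3,6): flips 1 -> legal
(4,1): no bracket -> illegal
(4,2): no bracket -> illegal
(4,6): no bracket -> illegal
(5,1): flips 1 -> legal
(5,6): no bracket -> illegal
(6,1): no bracket -> illegal
(6,2): no bracket -> illegal
(6,3): no bracket -> illegal
W mobility = 5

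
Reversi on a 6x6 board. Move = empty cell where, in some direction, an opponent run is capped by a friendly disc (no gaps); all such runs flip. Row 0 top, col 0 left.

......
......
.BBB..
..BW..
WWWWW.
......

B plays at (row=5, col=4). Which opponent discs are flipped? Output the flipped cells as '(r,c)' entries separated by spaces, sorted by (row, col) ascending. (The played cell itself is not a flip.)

Answer: (4,3)

Derivation:
Dir NW: opp run (4,3) capped by B -> flip
Dir N: opp run (4,4), next='.' -> no flip
Dir NE: first cell '.' (not opp) -> no flip
Dir W: first cell '.' (not opp) -> no flip
Dir E: first cell '.' (not opp) -> no flip
Dir SW: edge -> no flip
Dir S: edge -> no flip
Dir SE: edge -> no flip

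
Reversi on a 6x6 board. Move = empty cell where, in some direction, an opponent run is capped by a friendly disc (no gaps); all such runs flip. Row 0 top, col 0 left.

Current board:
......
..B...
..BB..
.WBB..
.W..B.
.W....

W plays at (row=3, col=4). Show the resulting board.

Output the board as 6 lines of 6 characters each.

Answer: ......
..B...
..BB..
.WWWW.
.W..B.
.W....

Derivation:
Place W at (3,4); scan 8 dirs for brackets.
Dir NW: opp run (2,3) (1,2), next='.' -> no flip
Dir N: first cell '.' (not opp) -> no flip
Dir NE: first cell '.' (not opp) -> no flip
Dir W: opp run (3,3) (3,2) capped by W -> flip
Dir E: first cell '.' (not opp) -> no flip
Dir SW: first cell '.' (not opp) -> no flip
Dir S: opp run (4,4), next='.' -> no flip
Dir SE: first cell '.' (not opp) -> no flip
All flips: (3,2) (3,3)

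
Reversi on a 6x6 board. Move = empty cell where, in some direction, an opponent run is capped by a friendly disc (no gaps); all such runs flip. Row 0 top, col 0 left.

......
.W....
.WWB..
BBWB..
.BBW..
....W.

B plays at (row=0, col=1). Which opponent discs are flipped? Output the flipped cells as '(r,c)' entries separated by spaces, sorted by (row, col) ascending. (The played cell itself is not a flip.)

Answer: (1,1) (2,1)

Derivation:
Dir NW: edge -> no flip
Dir N: edge -> no flip
Dir NE: edge -> no flip
Dir W: first cell '.' (not opp) -> no flip
Dir E: first cell '.' (not opp) -> no flip
Dir SW: first cell '.' (not opp) -> no flip
Dir S: opp run (1,1) (2,1) capped by B -> flip
Dir SE: first cell '.' (not opp) -> no flip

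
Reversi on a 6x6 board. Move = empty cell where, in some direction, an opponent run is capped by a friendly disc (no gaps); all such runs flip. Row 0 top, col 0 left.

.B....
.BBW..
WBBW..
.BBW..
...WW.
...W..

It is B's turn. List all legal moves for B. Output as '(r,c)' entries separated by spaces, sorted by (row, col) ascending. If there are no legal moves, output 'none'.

(0,2): no bracket -> illegal
(0,3): no bracket -> illegal
(0,4): flips 1 -> legal
(1,0): no bracket -> illegal
(1,4): flips 2 -> legal
(2,4): flips 1 -> legal
(3,0): no bracket -> illegal
(3,4): flips 2 -> legal
(3,5): no bracket -> illegal
(4,2): no bracket -> illegal
(4,5): no bracket -> illegal
(5,2): no bracket -> illegal
(5,4): flips 1 -> legal
(5,5): flips 2 -> legal

Answer: (0,4) (1,4) (2,4) (3,4) (5,4) (5,5)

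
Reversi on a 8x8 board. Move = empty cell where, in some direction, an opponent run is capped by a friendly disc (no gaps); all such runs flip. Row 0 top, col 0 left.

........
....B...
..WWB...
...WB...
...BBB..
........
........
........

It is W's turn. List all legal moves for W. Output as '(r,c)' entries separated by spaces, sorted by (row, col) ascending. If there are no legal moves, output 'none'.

Answer: (0,5) (1,5) (2,5) (3,5) (5,3) (5,5) (5,6)

Derivation:
(0,3): no bracket -> illegal
(0,4): no bracket -> illegal
(0,5): flips 1 -> legal
(1,3): no bracket -> illegal
(1,5): flips 1 -> legal
(2,5): flips 1 -> legal
(3,2): no bracket -> illegal
(3,5): flips 1 -> legal
(3,6): no bracket -> illegal
(4,2): no bracket -> illegal
(4,6): no bracket -> illegal
(5,2): no bracket -> illegal
(5,3): flips 1 -> legal
(5,4): no bracket -> illegal
(5,5): flips 1 -> legal
(5,6): flips 2 -> legal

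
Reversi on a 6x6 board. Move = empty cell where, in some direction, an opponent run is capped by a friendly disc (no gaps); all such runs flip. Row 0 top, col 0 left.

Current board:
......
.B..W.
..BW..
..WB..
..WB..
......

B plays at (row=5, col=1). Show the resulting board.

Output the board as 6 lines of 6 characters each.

Place B at (5,1); scan 8 dirs for brackets.
Dir NW: first cell '.' (not opp) -> no flip
Dir N: first cell '.' (not opp) -> no flip
Dir NE: opp run (4,2) capped by B -> flip
Dir W: first cell '.' (not opp) -> no flip
Dir E: first cell '.' (not opp) -> no flip
Dir SW: edge -> no flip
Dir S: edge -> no flip
Dir SE: edge -> no flip
All flips: (4,2)

Answer: ......
.B..W.
..BW..
..WB..
..BB..
.B....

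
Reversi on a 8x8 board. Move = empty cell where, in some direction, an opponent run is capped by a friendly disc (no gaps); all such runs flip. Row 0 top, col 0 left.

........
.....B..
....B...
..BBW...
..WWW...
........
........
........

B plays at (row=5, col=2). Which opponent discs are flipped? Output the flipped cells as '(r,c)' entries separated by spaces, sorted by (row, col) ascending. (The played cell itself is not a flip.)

Dir NW: first cell '.' (not opp) -> no flip
Dir N: opp run (4,2) capped by B -> flip
Dir NE: opp run (4,3) (3,4), next='.' -> no flip
Dir W: first cell '.' (not opp) -> no flip
Dir E: first cell '.' (not opp) -> no flip
Dir SW: first cell '.' (not opp) -> no flip
Dir S: first cell '.' (not opp) -> no flip
Dir SE: first cell '.' (not opp) -> no flip

Answer: (4,2)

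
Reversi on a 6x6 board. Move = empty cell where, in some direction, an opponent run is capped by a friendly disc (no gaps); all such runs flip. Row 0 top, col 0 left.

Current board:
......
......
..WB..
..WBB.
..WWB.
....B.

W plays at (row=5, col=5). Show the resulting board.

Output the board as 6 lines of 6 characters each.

Place W at (5,5); scan 8 dirs for brackets.
Dir NW: opp run (4,4) (3,3) capped by W -> flip
Dir N: first cell '.' (not opp) -> no flip
Dir NE: edge -> no flip
Dir W: opp run (5,4), next='.' -> no flip
Dir E: edge -> no flip
Dir SW: edge -> no flip
Dir S: edge -> no flip
Dir SE: edge -> no flip
All flips: (3,3) (4,4)

Answer: ......
......
..WB..
..WWB.
..WWW.
....BW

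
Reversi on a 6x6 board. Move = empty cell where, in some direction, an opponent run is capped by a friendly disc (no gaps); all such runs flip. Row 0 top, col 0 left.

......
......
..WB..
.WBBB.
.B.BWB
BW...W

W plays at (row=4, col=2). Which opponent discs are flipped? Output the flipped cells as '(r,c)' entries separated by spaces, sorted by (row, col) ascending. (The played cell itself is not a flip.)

Answer: (3,2) (4,3)

Derivation:
Dir NW: first cell 'W' (not opp) -> no flip
Dir N: opp run (3,2) capped by W -> flip
Dir NE: opp run (3,3), next='.' -> no flip
Dir W: opp run (4,1), next='.' -> no flip
Dir E: opp run (4,3) capped by W -> flip
Dir SW: first cell 'W' (not opp) -> no flip
Dir S: first cell '.' (not opp) -> no flip
Dir SE: first cell '.' (not opp) -> no flip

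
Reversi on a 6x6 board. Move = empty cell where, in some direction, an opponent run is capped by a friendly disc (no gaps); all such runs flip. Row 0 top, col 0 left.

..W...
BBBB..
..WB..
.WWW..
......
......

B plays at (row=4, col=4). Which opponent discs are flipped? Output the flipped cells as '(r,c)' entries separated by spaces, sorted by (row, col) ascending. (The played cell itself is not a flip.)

Dir NW: opp run (3,3) (2,2) capped by B -> flip
Dir N: first cell '.' (not opp) -> no flip
Dir NE: first cell '.' (not opp) -> no flip
Dir W: first cell '.' (not opp) -> no flip
Dir E: first cell '.' (not opp) -> no flip
Dir SW: first cell '.' (not opp) -> no flip
Dir S: first cell '.' (not opp) -> no flip
Dir SE: first cell '.' (not opp) -> no flip

Answer: (2,2) (3,3)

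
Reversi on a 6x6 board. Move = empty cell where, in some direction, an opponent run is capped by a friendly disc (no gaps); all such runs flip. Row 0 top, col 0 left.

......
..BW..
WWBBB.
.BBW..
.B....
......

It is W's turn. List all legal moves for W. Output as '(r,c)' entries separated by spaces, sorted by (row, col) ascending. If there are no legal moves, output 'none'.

(0,1): no bracket -> illegal
(0,2): no bracket -> illegal
(0,3): flips 1 -> legal
(1,1): flips 2 -> legal
(1,4): no bracket -> illegal
(1,5): flips 1 -> legal
(2,5): flips 3 -> legal
(3,0): flips 2 -> legal
(3,4): no bracket -> illegal
(3,5): flips 1 -> legal
(4,0): flips 2 -> legal
(4,2): flips 1 -> legal
(4,3): flips 1 -> legal
(5,0): no bracket -> illegal
(5,1): flips 2 -> legal
(5,2): no bracket -> illegal

Answer: (0,3) (1,1) (1,5) (2,5) (3,0) (3,5) (4,0) (4,2) (4,3) (5,1)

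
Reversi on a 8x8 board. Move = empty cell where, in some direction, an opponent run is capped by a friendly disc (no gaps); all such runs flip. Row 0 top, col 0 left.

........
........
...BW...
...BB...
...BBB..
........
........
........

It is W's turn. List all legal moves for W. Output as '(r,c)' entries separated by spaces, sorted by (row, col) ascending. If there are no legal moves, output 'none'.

Answer: (2,2) (4,2) (5,4)

Derivation:
(1,2): no bracket -> illegal
(1,3): no bracket -> illegal
(1,4): no bracket -> illegal
(2,2): flips 1 -> legal
(2,5): no bracket -> illegal
(3,2): no bracket -> illegal
(3,5): no bracket -> illegal
(3,6): no bracket -> illegal
(4,2): flips 1 -> legal
(4,6): no bracket -> illegal
(5,2): no bracket -> illegal
(5,3): no bracket -> illegal
(5,4): flips 2 -> legal
(5,5): no bracket -> illegal
(5,6): no bracket -> illegal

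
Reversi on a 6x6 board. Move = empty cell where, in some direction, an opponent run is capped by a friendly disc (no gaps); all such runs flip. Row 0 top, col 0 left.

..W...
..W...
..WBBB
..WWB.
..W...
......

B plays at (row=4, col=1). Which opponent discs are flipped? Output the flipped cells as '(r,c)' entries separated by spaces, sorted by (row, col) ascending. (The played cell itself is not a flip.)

Dir NW: first cell '.' (not opp) -> no flip
Dir N: first cell '.' (not opp) -> no flip
Dir NE: opp run (3,2) capped by B -> flip
Dir W: first cell '.' (not opp) -> no flip
Dir E: opp run (4,2), next='.' -> no flip
Dir SW: first cell '.' (not opp) -> no flip
Dir S: first cell '.' (not opp) -> no flip
Dir SE: first cell '.' (not opp) -> no flip

Answer: (3,2)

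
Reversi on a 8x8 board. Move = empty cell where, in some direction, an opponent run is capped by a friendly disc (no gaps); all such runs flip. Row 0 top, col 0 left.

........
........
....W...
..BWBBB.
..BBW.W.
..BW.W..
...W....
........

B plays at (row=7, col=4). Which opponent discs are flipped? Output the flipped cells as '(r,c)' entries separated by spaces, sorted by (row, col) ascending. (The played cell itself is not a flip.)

Dir NW: opp run (6,3) capped by B -> flip
Dir N: first cell '.' (not opp) -> no flip
Dir NE: first cell '.' (not opp) -> no flip
Dir W: first cell '.' (not opp) -> no flip
Dir E: first cell '.' (not opp) -> no flip
Dir SW: edge -> no flip
Dir S: edge -> no flip
Dir SE: edge -> no flip

Answer: (6,3)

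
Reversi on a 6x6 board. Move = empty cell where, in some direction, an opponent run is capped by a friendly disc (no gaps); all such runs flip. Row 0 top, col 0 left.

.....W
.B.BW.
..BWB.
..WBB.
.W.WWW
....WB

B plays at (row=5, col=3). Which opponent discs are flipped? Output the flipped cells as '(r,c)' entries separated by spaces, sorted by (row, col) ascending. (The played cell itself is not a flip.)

Dir NW: first cell '.' (not opp) -> no flip
Dir N: opp run (4,3) capped by B -> flip
Dir NE: opp run (4,4), next='.' -> no flip
Dir W: first cell '.' (not opp) -> no flip
Dir E: opp run (5,4) capped by B -> flip
Dir SW: edge -> no flip
Dir S: edge -> no flip
Dir SE: edge -> no flip

Answer: (4,3) (5,4)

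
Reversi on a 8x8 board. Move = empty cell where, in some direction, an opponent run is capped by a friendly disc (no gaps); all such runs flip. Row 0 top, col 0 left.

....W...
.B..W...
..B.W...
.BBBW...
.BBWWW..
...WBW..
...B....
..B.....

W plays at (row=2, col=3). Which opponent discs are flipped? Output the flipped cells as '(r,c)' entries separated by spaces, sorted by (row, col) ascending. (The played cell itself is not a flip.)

Dir NW: first cell '.' (not opp) -> no flip
Dir N: first cell '.' (not opp) -> no flip
Dir NE: first cell 'W' (not opp) -> no flip
Dir W: opp run (2,2), next='.' -> no flip
Dir E: first cell 'W' (not opp) -> no flip
Dir SW: opp run (3,2) (4,1), next='.' -> no flip
Dir S: opp run (3,3) capped by W -> flip
Dir SE: first cell 'W' (not opp) -> no flip

Answer: (3,3)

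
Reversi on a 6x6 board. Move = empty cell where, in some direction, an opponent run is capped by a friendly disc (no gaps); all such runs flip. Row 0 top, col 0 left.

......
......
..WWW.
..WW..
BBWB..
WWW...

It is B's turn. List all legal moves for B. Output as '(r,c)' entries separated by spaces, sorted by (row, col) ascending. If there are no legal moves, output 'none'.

(1,1): no bracket -> illegal
(1,2): no bracket -> illegal
(1,3): flips 2 -> legal
(1,4): flips 2 -> legal
(1,5): no bracket -> illegal
(2,1): flips 1 -> legal
(2,5): no bracket -> illegal
(3,1): no bracket -> illegal
(3,4): no bracket -> illegal
(3,5): no bracket -> illegal
(4,4): no bracket -> illegal
(5,3): no bracket -> illegal

Answer: (1,3) (1,4) (2,1)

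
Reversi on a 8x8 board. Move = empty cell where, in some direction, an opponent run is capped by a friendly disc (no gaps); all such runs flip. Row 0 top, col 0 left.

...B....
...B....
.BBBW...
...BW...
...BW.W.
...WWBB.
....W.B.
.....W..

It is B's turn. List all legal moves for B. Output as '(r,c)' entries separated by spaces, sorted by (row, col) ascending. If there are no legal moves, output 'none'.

Answer: (1,5) (2,5) (3,5) (3,6) (3,7) (4,5) (5,2) (6,3) (6,5) (7,3)

Derivation:
(1,4): no bracket -> illegal
(1,5): flips 1 -> legal
(2,5): flips 2 -> legal
(3,5): flips 2 -> legal
(3,6): flips 1 -> legal
(3,7): flips 1 -> legal
(4,2): no bracket -> illegal
(4,5): flips 2 -> legal
(4,7): no bracket -> illegal
(5,2): flips 2 -> legal
(5,7): no bracket -> illegal
(6,2): no bracket -> illegal
(6,3): flips 1 -> legal
(6,5): flips 1 -> legal
(7,3): flips 1 -> legal
(7,4): no bracket -> illegal
(7,6): no bracket -> illegal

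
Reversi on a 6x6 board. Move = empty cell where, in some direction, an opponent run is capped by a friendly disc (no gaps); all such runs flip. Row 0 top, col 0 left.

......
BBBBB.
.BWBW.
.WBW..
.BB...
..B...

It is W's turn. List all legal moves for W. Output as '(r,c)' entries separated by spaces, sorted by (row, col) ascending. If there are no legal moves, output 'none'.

(0,0): flips 1 -> legal
(0,1): flips 2 -> legal
(0,2): flips 2 -> legal
(0,3): flips 2 -> legal
(0,4): flips 2 -> legal
(0,5): no bracket -> illegal
(1,5): no bracket -> illegal
(2,0): flips 1 -> legal
(2,5): no bracket -> illegal
(3,0): no bracket -> illegal
(3,4): no bracket -> illegal
(4,0): no bracket -> illegal
(4,3): no bracket -> illegal
(5,0): no bracket -> illegal
(5,1): flips 2 -> legal
(5,3): flips 1 -> legal

Answer: (0,0) (0,1) (0,2) (0,3) (0,4) (2,0) (5,1) (5,3)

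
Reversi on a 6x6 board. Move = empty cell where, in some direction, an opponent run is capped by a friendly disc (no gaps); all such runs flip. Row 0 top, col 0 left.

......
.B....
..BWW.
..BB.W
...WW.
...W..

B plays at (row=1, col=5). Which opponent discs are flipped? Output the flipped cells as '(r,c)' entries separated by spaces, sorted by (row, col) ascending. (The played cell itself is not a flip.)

Answer: (2,4)

Derivation:
Dir NW: first cell '.' (not opp) -> no flip
Dir N: first cell '.' (not opp) -> no flip
Dir NE: edge -> no flip
Dir W: first cell '.' (not opp) -> no flip
Dir E: edge -> no flip
Dir SW: opp run (2,4) capped by B -> flip
Dir S: first cell '.' (not opp) -> no flip
Dir SE: edge -> no flip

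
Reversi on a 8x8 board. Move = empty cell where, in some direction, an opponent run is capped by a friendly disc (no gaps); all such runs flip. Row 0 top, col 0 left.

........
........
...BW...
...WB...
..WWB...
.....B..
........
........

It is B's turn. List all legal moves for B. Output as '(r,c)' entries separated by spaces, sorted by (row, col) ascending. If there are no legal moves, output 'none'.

(1,3): no bracket -> illegal
(1,4): flips 1 -> legal
(1,5): no bracket -> illegal
(2,2): flips 1 -> legal
(2,5): flips 1 -> legal
(3,1): no bracket -> illegal
(3,2): flips 1 -> legal
(3,5): no bracket -> illegal
(4,1): flips 2 -> legal
(5,1): no bracket -> illegal
(5,2): flips 1 -> legal
(5,3): flips 2 -> legal
(5,4): no bracket -> illegal

Answer: (1,4) (2,2) (2,5) (3,2) (4,1) (5,2) (5,3)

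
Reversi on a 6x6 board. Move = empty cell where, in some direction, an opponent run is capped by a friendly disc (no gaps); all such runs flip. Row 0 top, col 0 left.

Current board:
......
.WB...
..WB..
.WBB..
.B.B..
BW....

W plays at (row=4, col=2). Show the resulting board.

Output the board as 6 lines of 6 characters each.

Answer: ......
.WB...
..WB..
.WWB..
.BWB..
BW....

Derivation:
Place W at (4,2); scan 8 dirs for brackets.
Dir NW: first cell 'W' (not opp) -> no flip
Dir N: opp run (3,2) capped by W -> flip
Dir NE: opp run (3,3), next='.' -> no flip
Dir W: opp run (4,1), next='.' -> no flip
Dir E: opp run (4,3), next='.' -> no flip
Dir SW: first cell 'W' (not opp) -> no flip
Dir S: first cell '.' (not opp) -> no flip
Dir SE: first cell '.' (not opp) -> no flip
All flips: (3,2)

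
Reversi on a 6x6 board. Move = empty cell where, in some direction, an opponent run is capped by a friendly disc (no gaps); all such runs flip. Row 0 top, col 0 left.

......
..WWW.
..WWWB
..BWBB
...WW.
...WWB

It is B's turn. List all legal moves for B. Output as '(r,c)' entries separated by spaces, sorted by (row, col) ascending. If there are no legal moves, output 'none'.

(0,1): flips 2 -> legal
(0,2): flips 4 -> legal
(0,3): flips 1 -> legal
(0,4): flips 2 -> legal
(0,5): flips 2 -> legal
(1,1): flips 3 -> legal
(1,5): no bracket -> illegal
(2,1): flips 3 -> legal
(3,1): no bracket -> illegal
(4,2): no bracket -> illegal
(4,5): no bracket -> illegal
(5,2): flips 3 -> legal

Answer: (0,1) (0,2) (0,3) (0,4) (0,5) (1,1) (2,1) (5,2)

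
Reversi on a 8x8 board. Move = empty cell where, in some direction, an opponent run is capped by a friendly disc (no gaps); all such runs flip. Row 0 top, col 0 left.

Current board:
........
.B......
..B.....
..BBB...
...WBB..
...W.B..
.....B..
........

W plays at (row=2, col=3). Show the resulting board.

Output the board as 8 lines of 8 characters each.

Place W at (2,3); scan 8 dirs for brackets.
Dir NW: first cell '.' (not opp) -> no flip
Dir N: first cell '.' (not opp) -> no flip
Dir NE: first cell '.' (not opp) -> no flip
Dir W: opp run (2,2), next='.' -> no flip
Dir E: first cell '.' (not opp) -> no flip
Dir SW: opp run (3,2), next='.' -> no flip
Dir S: opp run (3,3) capped by W -> flip
Dir SE: opp run (3,4) (4,5), next='.' -> no flip
All flips: (3,3)

Answer: ........
.B......
..BW....
..BWB...
...WBB..
...W.B..
.....B..
........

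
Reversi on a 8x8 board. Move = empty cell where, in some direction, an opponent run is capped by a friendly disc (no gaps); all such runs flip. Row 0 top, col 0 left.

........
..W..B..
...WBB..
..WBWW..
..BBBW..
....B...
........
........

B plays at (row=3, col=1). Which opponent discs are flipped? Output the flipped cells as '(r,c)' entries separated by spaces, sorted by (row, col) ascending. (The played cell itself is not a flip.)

Dir NW: first cell '.' (not opp) -> no flip
Dir N: first cell '.' (not opp) -> no flip
Dir NE: first cell '.' (not opp) -> no flip
Dir W: first cell '.' (not opp) -> no flip
Dir E: opp run (3,2) capped by B -> flip
Dir SW: first cell '.' (not opp) -> no flip
Dir S: first cell '.' (not opp) -> no flip
Dir SE: first cell 'B' (not opp) -> no flip

Answer: (3,2)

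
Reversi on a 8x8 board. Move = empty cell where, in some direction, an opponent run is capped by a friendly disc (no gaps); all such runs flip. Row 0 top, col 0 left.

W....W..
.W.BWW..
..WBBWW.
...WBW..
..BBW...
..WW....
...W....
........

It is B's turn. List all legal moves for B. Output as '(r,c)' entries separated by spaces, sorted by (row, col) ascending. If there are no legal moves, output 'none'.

Answer: (0,4) (0,6) (1,6) (2,1) (2,7) (3,1) (3,2) (3,6) (4,5) (4,6) (5,4) (6,1) (6,2) (6,4) (7,3)

Derivation:
(0,1): no bracket -> illegal
(0,2): no bracket -> illegal
(0,3): no bracket -> illegal
(0,4): flips 1 -> legal
(0,6): flips 1 -> legal
(1,0): no bracket -> illegal
(1,2): no bracket -> illegal
(1,6): flips 3 -> legal
(1,7): no bracket -> illegal
(2,0): no bracket -> illegal
(2,1): flips 1 -> legal
(2,7): flips 2 -> legal
(3,1): flips 1 -> legal
(3,2): flips 1 -> legal
(3,6): flips 1 -> legal
(3,7): no bracket -> illegal
(4,1): no bracket -> illegal
(4,5): flips 1 -> legal
(4,6): flips 1 -> legal
(5,1): no bracket -> illegal
(5,4): flips 1 -> legal
(5,5): no bracket -> illegal
(6,1): flips 1 -> legal
(6,2): flips 1 -> legal
(6,4): flips 1 -> legal
(7,2): no bracket -> illegal
(7,3): flips 2 -> legal
(7,4): no bracket -> illegal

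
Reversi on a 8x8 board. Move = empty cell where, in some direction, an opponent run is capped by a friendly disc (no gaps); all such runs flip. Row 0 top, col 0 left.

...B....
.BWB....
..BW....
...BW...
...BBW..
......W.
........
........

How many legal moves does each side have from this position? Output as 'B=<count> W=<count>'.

-- B to move --
(0,1): no bracket -> illegal
(0,2): flips 1 -> legal
(1,4): no bracket -> illegal
(2,1): flips 1 -> legal
(2,4): flips 2 -> legal
(2,5): flips 1 -> legal
(3,2): no bracket -> illegal
(3,5): flips 1 -> legal
(3,6): no bracket -> illegal
(4,6): flips 1 -> legal
(4,7): no bracket -> illegal
(5,4): no bracket -> illegal
(5,5): no bracket -> illegal
(5,7): no bracket -> illegal
(6,5): no bracket -> illegal
(6,6): no bracket -> illegal
(6,7): no bracket -> illegal
B mobility = 6
-- W to move --
(0,0): no bracket -> illegal
(0,1): no bracket -> illegal
(0,2): no bracket -> illegal
(0,4): no bracket -> illegal
(1,0): flips 1 -> legal
(1,4): flips 1 -> legal
(2,0): no bracket -> illegal
(2,1): flips 1 -> legal
(2,4): no bracket -> illegal
(3,1): no bracket -> illegal
(3,2): flips 2 -> legal
(3,5): no bracket -> illegal
(4,2): flips 2 -> legal
(5,2): flips 1 -> legal
(5,3): flips 2 -> legal
(5,4): flips 1 -> legal
(5,5): no bracket -> illegal
W mobility = 8

Answer: B=6 W=8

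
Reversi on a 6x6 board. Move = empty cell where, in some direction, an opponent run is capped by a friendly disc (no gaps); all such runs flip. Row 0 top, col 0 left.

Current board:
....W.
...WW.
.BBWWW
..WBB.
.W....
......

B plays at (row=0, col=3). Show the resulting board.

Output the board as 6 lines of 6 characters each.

Place B at (0,3); scan 8 dirs for brackets.
Dir NW: edge -> no flip
Dir N: edge -> no flip
Dir NE: edge -> no flip
Dir W: first cell '.' (not opp) -> no flip
Dir E: opp run (0,4), next='.' -> no flip
Dir SW: first cell '.' (not opp) -> no flip
Dir S: opp run (1,3) (2,3) capped by B -> flip
Dir SE: opp run (1,4) (2,5), next=edge -> no flip
All flips: (1,3) (2,3)

Answer: ...BW.
...BW.
.BBBWW
..WBB.
.W....
......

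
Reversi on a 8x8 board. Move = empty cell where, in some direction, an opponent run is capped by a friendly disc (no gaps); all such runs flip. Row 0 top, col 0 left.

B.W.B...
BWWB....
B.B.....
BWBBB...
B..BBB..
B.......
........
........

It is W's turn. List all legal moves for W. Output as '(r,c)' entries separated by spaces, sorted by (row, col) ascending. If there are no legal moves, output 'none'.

(0,1): no bracket -> illegal
(0,3): no bracket -> illegal
(0,5): no bracket -> illegal
(1,4): flips 1 -> legal
(1,5): no bracket -> illegal
(2,1): no bracket -> illegal
(2,3): no bracket -> illegal
(2,4): flips 1 -> legal
(2,5): no bracket -> illegal
(3,5): flips 3 -> legal
(3,6): no bracket -> illegal
(4,1): no bracket -> illegal
(4,2): flips 2 -> legal
(4,6): no bracket -> illegal
(5,1): no bracket -> illegal
(5,2): no bracket -> illegal
(5,3): no bracket -> illegal
(5,4): no bracket -> illegal
(5,5): flips 3 -> legal
(5,6): no bracket -> illegal
(6,0): no bracket -> illegal
(6,1): no bracket -> illegal

Answer: (1,4) (2,4) (3,5) (4,2) (5,5)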